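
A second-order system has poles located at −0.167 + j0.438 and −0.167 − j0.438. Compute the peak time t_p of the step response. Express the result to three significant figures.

t_p ≈ 7.17 s

t_p = π/ω_d with ω_d = 0.438 (the imaginary part), so t_p = 7.17 s.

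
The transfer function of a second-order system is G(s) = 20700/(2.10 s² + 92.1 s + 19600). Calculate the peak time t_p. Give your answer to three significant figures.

t_p ≈ 0.0334 s

Dividing through by 2.10: denominator becomes s² + 43.86 s + 9333.
So ω_n = √9333 = 96.6 rad/s and ζ = 43.86/(2·96.6) = 0.227.
ω_d = 96.6·√(1 − 0.227²) = 94.1 rad/s. t_p = π/ω_d = 0.0334 s.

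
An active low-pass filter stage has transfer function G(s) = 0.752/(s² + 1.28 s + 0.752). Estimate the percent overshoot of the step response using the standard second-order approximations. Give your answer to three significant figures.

%OS ≈ 3.22%

Comparing the denominator to s² + 2ζω_n s + ω_n²: ω_n = √0.752 = 0.867 rad/s, and 2ζω_n = 1.28 so ζ = 1.28/(2·0.867) = 0.738.
%OS = 100 e^{−πζ/√(1−ζ²)} with ζ = 0.738 gives 3.22%.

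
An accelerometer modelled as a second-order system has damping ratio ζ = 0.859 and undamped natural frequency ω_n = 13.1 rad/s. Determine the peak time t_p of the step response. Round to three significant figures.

The damped frequency is ω_d = ω_n√(1−ζ²) = 13.1·√(1−0.738) = 6.71 rad/s.
Peak time t_p = π/ω_d = π/6.71 = 0.468 s.

t_p ≈ 0.468 s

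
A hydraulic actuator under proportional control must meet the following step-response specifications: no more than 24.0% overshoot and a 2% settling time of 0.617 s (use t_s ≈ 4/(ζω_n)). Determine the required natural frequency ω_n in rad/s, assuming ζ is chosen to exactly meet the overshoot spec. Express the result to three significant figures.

ω_n ≈ 15.7 rad/s

From %OS = 100·exp(−πζ/√(1−ζ²)), invert to get ζ = −ln(OS)/√(π² + ln²(OS)) with OS = 0.240.
−ln 0.240 = 1.427, so ζ = 1.427/√(π² + 2.037) = 0.414.
Then ω_n = 4/(ζ t_s) = 4/(0.414 × 0.617) = 15.7 rad/s.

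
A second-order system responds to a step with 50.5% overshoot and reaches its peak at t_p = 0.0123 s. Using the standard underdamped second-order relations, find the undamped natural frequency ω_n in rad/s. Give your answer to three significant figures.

ω_n ≈ 261 rad/s

ζ from %OS: ζ = |ln 0.505|/√(π²+ln²0.505) = 0.213.
t_p = π/ω_d ⇒ ω_d = 255 rad/s; then ω_n = ω_d/√(1−ζ²) = 261 rad/s.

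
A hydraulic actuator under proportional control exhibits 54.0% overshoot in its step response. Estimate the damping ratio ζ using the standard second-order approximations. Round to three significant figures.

ζ ≈ 0.192

Inverting the overshoot relation: ζ = |ln 0.540|/√(π² + ln²0.540) = 0.192.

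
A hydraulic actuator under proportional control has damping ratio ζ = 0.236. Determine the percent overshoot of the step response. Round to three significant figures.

For an underdamped second-order system, %OS = 100·exp(−πζ/√(1−ζ²)).
πζ/√(1−ζ²) = π·0.236/√(1−0.0557) = 0.7630, so %OS = 100·e^(−0.7630) = 46.6%.

%OS ≈ 46.6%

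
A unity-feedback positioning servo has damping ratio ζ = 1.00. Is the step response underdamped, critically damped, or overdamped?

Since ζ = 1, the system is critically damped.

critically damped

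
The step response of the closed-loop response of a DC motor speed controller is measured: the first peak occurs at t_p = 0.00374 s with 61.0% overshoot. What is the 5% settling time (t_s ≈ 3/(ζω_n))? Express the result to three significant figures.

t_s ≈ 0.0227 s

From the overshoot, ζ = −ln(OS)/√(π²+ln²(OS)) = 0.155.
t_p = π/ω_d ⇒ ω_d = 840 rad/s; then ω_n = ω_d/√(1−ζ²) = 850 rad/s.
t_s ≈ 3/(ζω_n) = 3/(0.155·850) = 0.0227 s.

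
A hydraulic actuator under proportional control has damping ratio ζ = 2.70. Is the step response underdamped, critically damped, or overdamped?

overdamped

Since ζ = 2.70 > 1, the system is overdamped.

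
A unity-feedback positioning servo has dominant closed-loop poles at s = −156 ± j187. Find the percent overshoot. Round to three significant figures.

%OS ≈ 7.27%

The poles are at −σ ± jω_d with σ = 156 and ω_d = 187, so ω_n = √(σ²+ω_d²) = 244 rad/s and ζ = σ/ω_n = 0.641.
%OS = 100 e^{−πζ/√(1−ζ²)} with ζ = 0.641 gives 7.27%.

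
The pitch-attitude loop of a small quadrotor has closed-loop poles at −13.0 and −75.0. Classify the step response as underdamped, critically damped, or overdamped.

Since the poles are distinct, negative and real, the response is overdamped.

overdamped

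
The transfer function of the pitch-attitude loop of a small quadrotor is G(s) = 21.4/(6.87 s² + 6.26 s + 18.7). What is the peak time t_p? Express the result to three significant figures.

Dividing through by 6.87: denominator becomes s² + 0.9112 s + 2.722.
So ω_n = √2.722 = 1.65 rad/s and ζ = 0.9112/(2·1.65) = 0.276.
ω_d = 1.65·√(1 − 0.276²) = 1.59 rad/s. t_p = π/ω_d = 1.98 s.

t_p ≈ 1.98 s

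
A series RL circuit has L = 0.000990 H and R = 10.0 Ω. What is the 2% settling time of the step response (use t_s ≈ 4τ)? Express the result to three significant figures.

t_s ≈ 0.000396 s

τ = L/R = 0.000990/10.0 = 0.0000990 s.
t_s ≈ 4τ = 0.000396 s.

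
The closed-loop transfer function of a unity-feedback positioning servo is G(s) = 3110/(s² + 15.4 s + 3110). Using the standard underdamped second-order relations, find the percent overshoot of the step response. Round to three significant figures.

%OS ≈ 64.5%

ω_n = √3110 = 55.8 rad/s; ζ = 15.4/(2·55.8) = 0.138.
%OS = 100 e^{−πζ/√(1−ζ²)} with ζ = 0.138 gives 64.5%.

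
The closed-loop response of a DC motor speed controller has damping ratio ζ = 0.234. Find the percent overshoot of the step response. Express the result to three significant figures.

For an underdamped second-order system, %OS = 100·exp(−πζ/√(1−ζ²)).
πζ/√(1−ζ²) = π·0.234/√(1−0.0548) = 0.7561, so %OS = 100·e^(−0.7561) = 46.9%.

%OS ≈ 46.9%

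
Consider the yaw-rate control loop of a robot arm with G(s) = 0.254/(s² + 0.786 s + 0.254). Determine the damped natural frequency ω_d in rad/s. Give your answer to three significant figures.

ω_d ≈ 0.316 rad/s

Comparing the denominator to s² + 2ζω_n s + ω_n²: ω_n = √0.254 = 0.504 rad/s, and 2ζω_n = 0.786 so ζ = 0.786/(2·0.504) = 0.780.
The damped frequency ω_d = ω_n√(1−ζ²) = 0.316 rad/s.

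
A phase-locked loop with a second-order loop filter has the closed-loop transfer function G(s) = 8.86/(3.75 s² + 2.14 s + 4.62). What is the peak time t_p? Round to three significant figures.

Dividing through by 3.75: denominator becomes s² + 0.5707 s + 1.232.
So ω_n = √1.232 = 1.11 rad/s and ζ = 0.5707/(2·1.11) = 0.257.
ω_d = 1.11·√(1 − 0.257²) = 1.07 rad/s. t_p = π/ω_d = 2.93 s.

t_p ≈ 2.93 s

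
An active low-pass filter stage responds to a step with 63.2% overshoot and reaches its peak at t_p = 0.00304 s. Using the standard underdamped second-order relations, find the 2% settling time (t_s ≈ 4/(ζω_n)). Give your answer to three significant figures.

From the overshoot, ζ = −ln(OS)/√(π²+ln²(OS)) = 0.145.
t_p = π/ω_d ⇒ ω_d = 1030 rad/s; then ω_n = ω_d/√(1−ζ²) = 1040 rad/s.
t_s ≈ 4/(ζω_n) = 4/(0.145·1040) = 0.0265 s.

t_s ≈ 0.0265 s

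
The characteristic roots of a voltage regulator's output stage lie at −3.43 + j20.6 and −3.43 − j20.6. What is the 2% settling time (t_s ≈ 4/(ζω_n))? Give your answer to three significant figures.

t_s ≈ 1.17 s

For poles at −σ ± jω_d, ζω_n = σ = 3.43, so t_s ≈ 4/σ = 1.17 s.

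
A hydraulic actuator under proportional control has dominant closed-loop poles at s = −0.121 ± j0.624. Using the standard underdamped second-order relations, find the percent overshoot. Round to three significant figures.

With σ = 0.121, ω_d = 0.624: ω_n = √(σ²+ω_d²) = 0.636 rad/s, ζ = σ/ω_n = 0.190.
Overshoot: exp(−π·0.190/√(1−0.190²)) = 0.544, i.e. 54.4%.

%OS ≈ 54.4%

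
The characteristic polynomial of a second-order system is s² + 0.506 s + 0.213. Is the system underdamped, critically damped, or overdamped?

a² − 4b = 0.506² − 4·0.213 < 0 (complex roots); the system is underdamped.

underdamped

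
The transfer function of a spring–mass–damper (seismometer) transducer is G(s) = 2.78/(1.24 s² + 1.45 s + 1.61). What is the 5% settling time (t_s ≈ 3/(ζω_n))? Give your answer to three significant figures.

t_s ≈ 5.13 s

Dividing through by 1.24: denominator becomes s² + 1.169 s + 1.298.
So ω_n = √1.298 = 1.14 rad/s and ζ = 1.169/(2·1.14) = 0.513.
t_s ≈ 3/(ζω_n) = 5.13 s.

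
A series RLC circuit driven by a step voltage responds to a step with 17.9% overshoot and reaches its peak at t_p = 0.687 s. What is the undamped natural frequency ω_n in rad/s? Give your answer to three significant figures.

The overshoot fixes ζ = −ln(OS)/√(π²+ln²(OS)) = 0.480.
t_p = π/ω_d ⇒ ω_d = 4.57 rad/s; then ω_n = ω_d/√(1−ζ²) = 5.21 rad/s.

ω_n ≈ 5.21 rad/s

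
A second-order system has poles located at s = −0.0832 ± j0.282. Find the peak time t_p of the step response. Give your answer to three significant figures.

t_p = π/ω_d with ω_d = 0.282 (the imaginary part), so t_p = 11.1 s.

t_p ≈ 11.1 s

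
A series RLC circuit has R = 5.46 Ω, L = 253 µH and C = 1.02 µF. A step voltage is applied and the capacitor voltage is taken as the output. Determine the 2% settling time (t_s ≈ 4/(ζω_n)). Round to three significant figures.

t_s ≈ 0.000371 s

For a series RLC circuit (capacitor voltage as output), ω_n = 1/√(LC) = 1/√(253 µH · 1.02 µF) = 62300 rad/s.
ζ = (R/2)·√(C/L) = (5.46/2)·√(1.02 µF/253 µH) = 0.173.
t_s ≈ 4/(ζω_n) = 0.000371 s.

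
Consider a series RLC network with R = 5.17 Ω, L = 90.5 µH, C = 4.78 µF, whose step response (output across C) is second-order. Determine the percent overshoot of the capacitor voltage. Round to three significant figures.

For a series RLC circuit (capacitor voltage as output), ω_n = 1/√(LC) = 1/√(90.5 µH · 4.78 µF) = 48100 rad/s.
ζ = (R/2)·√(C/L) = (5.17/2)·√(4.78 µF/90.5 µH) = 0.594.
%OS = 100·exp(−πζ/√(1−ζ²)) = 9.83%.

%OS ≈ 9.83%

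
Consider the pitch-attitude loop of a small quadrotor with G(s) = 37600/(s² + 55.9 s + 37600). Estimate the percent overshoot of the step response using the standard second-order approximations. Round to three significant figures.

Comparing the denominator to s² + 2ζω_n s + ω_n²: ω_n = √37600 = 194 rad/s, and 2ζω_n = 55.9 so ζ = 55.9/(2·194) = 0.144.
%OS = 100·exp(−πζ/√(1−ζ²)) = 63.3%.

%OS ≈ 63.3%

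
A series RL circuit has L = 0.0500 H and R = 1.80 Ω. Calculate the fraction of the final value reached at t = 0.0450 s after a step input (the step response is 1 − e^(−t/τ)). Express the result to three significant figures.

τ = L/R = 0.0500/1.80 = 0.0278 s.
y(t)/y_∞ = 1 − e^(−t/τ) = 1 − e^(−0.0450/0.0278) = 1 − e^(−1.62) = 0.802.

y/y_∞ ≈ 0.802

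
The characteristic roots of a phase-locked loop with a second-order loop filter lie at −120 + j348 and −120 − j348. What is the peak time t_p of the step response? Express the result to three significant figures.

t_p ≈ 0.00903 s

t_p = π/ω_d with ω_d = 348 (the imaginary part), so t_p = 0.00903 s.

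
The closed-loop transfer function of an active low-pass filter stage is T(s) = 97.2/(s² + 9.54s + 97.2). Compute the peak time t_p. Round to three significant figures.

t_p ≈ 0.364 s

Comparing the denominator to s² + 2ζω_n s + ω_n²: ω_n = √97.2 = 9.86 rad/s, and 2ζω_n = 9.54 so ζ = 9.54/(2·9.86) = 0.484.
ω_d = ω_n√(1−ζ²) = 8.63 rad/s. Then t_p = π/ω_d = 0.364 s.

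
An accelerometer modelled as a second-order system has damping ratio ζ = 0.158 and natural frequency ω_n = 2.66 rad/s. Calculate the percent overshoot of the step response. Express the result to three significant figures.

For an underdamped second-order system, %OS = 100·exp(−πζ/√(1−ζ²)).
πζ/√(1−ζ²) = π·0.158/√(1−0.0250) = 0.5027, so %OS = 100·e^(−0.5027) = 60.5%.

%OS ≈ 60.5%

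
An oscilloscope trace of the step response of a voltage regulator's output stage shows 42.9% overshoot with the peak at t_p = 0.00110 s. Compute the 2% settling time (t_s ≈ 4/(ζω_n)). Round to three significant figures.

The overshoot fixes ζ = −ln(OS)/√(π²+ln²(OS)) = 0.260.
From t_p = π/ω_d, ω_d = π/0.00110 = 2860 rad/s, so ω_n = ω_d/√(1−ζ²) = 2960 rad/s.
t_s ≈ 4/(ζω_n) = 4/(0.260·2960) = 0.00520 s.

t_s ≈ 0.00520 s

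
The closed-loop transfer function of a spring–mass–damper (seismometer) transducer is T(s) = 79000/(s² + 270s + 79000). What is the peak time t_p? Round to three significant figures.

ω_n = √79000 = 281 rad/s; ζ = 270/(2·281) = 0.480.
ω_d = 281·√(1 − 0.480²) = 247 rad/s. Then t_p = π/ω_d = 0.0127 s.

t_p ≈ 0.0127 s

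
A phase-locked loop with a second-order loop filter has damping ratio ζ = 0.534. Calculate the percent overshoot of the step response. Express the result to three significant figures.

For an underdamped second-order system, %OS = 100·exp(−πζ/√(1−ζ²)).
πζ/√(1−ζ²) = π·0.534/√(1−0.285) = 1.984, so %OS = 100·e^(−1.984) = 13.7%.

%OS ≈ 13.7%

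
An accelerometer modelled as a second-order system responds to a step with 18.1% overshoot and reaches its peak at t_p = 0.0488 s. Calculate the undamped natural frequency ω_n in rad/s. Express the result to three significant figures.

From the overshoot, ζ = −ln(OS)/√(π²+ln²(OS)) = 0.478.
t_p = π/ω_d ⇒ ω_d = 64.4 rad/s; then ω_n = ω_d/√(1−ζ²) = 73.3 rad/s.

ω_n ≈ 73.3 rad/s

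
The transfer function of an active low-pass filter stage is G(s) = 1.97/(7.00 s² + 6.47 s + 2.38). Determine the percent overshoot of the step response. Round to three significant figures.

%OS ≈ 1.69%

Dividing through by 7.00: denominator becomes s² + 0.9243 s + 0.3400.
So ω_n = √0.3400 = 0.583 rad/s and ζ = 0.9243/(2·0.583) = 0.793.
%OS = 100·exp(−πζ/√(1−ζ²)) = 1.69%.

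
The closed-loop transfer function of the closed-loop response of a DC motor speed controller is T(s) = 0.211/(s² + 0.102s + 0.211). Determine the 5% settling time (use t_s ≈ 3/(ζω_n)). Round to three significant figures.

Comparing the denominator to s² + 2ζω_n s + ω_n²: ω_n = √0.211 = 0.459 rad/s, and 2ζω_n = 0.102 so ζ = 0.102/(2·0.459) = 0.111.
t_s ≈ 3/(ζω_n) = 3/(0.111·0.459) = 58.8 s.

t_s ≈ 58.8 s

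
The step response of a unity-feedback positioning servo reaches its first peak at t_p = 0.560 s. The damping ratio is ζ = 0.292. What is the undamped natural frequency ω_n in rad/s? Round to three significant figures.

ω_n ≈ 5.87 rad/s

Peak time t_p = π/ω_d, so ω_d = π/t_p = π/0.560 = 5.61 rad/s.
ω_n = ω_d/√(1−ζ²) = 5.61/√0.915 = 5.87 rad/s.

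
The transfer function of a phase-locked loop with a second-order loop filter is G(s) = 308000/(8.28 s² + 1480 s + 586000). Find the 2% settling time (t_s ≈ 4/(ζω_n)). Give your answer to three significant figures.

Dividing through by 8.28: denominator becomes s² + 178.7 s + 70770.
So ω_n = √70770 = 266 rad/s and ζ = 178.7/(2·266) = 0.336.
t_s ≈ 4/(ζω_n) = 0.0448 s.

t_s ≈ 0.0448 s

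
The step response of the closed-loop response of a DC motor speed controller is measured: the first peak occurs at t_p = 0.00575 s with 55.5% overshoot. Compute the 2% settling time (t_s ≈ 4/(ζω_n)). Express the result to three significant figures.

t_s ≈ 0.0391 s

The overshoot fixes ζ = −ln(OS)/√(π²+ln²(OS)) = 0.184.
From t_p = π/ω_d, ω_d = π/0.00575 = 546 rad/s, so ω_n = ω_d/√(1−ζ²) = 556 rad/s.
t_s ≈ 4/(ζω_n) = 4/(0.184·556) = 0.0391 s.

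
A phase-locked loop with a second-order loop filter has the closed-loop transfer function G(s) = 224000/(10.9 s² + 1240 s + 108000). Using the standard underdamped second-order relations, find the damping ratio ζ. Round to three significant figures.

Dividing through by 10.9: denominator becomes s² + 113.8 s + 9908.
So ω_n = √9908 = 99.5 rad/s and ζ = 113.8/(2·99.5) = 0.571.

ζ ≈ 0.571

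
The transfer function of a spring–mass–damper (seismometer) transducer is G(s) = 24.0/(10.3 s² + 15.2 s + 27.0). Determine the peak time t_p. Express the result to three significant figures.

t_p ≈ 2.18 s

Dividing through by 10.3: denominator becomes s² + 1.476 s + 2.621.
So ω_n = √2.621 = 1.62 rad/s and ζ = 1.476/(2·1.62) = 0.456.
ω_d = 1.62·√(1 − 0.456²) = 1.44 rad/s. t_p = π/ω_d = 2.18 s.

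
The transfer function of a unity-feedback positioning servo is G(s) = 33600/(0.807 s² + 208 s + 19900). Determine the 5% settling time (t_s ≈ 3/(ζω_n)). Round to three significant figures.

Dividing through by 0.807: denominator becomes s² + 257.7 s + 24660.
So ω_n = √24660 = 157 rad/s and ζ = 257.7/(2·157) = 0.821.
t_s ≈ 3/(ζω_n) = 0.0233 s.

t_s ≈ 0.0233 s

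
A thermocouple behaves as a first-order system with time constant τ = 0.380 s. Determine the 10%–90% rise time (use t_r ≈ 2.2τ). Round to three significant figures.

t_r ≈ 2.2τ = 0.836 s.

t_r ≈ 0.836 s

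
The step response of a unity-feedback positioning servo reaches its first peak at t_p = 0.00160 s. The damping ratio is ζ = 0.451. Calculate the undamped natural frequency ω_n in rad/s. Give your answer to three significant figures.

Peak time t_p = π/ω_d, so ω_d = π/t_p = π/0.00160 = 1960 rad/s.
ω_n = ω_d/√(1−ζ²) = 1960/√0.797 = 2200 rad/s.

ω_n ≈ 2200 rad/s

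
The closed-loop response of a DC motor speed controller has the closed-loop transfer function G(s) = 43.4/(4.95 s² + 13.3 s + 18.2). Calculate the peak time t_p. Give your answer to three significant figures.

t_p ≈ 2.30 s

Dividing through by 4.95: denominator becomes s² + 2.687 s + 3.677.
So ω_n = √3.677 = 1.92 rad/s and ζ = 2.687/(2·1.92) = 0.701.
The damped frequency ω_d = ω_n√(1−ζ²) = 1.37 rad/s. t_p = π/ω_d = 2.30 s.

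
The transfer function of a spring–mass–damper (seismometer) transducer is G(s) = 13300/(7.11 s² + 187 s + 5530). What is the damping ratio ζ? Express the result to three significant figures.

Dividing through by 7.11: denominator becomes s² + 26.30 s + 777.8.
So ω_n = √777.8 = 27.9 rad/s and ζ = 26.30/(2·27.9) = 0.472.

ζ ≈ 0.472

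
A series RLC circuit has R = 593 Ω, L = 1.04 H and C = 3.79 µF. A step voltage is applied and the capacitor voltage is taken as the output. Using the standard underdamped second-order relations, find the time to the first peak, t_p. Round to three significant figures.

For a series RLC circuit (capacitor voltage as output), ω_n = 1/√(LC) = 1/√(1.04 H · 3.79 µF) = 504 rad/s.
ζ = (R/2)·√(C/L) = (593/2)·√(3.79 µF/1.04 H) = 0.566.
The damped frequency ω_d = ω_n√(1−ζ²) = 415 rad/s. t_p = π/ω_d = 0.00757 s.

t_p ≈ 0.00757 s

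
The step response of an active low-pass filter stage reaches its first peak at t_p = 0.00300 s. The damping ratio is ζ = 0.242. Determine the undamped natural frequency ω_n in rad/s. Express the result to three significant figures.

ω_n ≈ 1080 rad/s

Peak time t_p = π/ω_d, so ω_d = π/t_p = π/0.00300 = 1050 rad/s.
ω_n = ω_d/√(1−ζ²) = 1050/√0.941 = 1080 rad/s.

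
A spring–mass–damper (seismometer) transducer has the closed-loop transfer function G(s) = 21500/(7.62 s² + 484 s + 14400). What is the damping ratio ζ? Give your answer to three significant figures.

Dividing through by 7.62: denominator becomes s² + 63.52 s + 1890.
So ω_n = √1890 = 43.5 rad/s and ζ = 63.52/(2·43.5) = 0.731.

ζ ≈ 0.731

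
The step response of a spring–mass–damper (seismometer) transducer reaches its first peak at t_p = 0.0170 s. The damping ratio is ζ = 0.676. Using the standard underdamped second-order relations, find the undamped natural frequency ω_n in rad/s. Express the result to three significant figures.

Peak time t_p = π/ω_d, so ω_d = π/t_p = π/0.0170 = 185 rad/s.
ω_n = ω_d/√(1−ζ²) = 185/√0.543 = 251 rad/s.

ω_n ≈ 251 rad/s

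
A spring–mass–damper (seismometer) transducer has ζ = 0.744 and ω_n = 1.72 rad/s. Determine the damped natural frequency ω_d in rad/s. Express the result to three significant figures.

ω_d = ω_n√(1−ζ²) = 1.72·√0.446 = 1.15 rad/s.

ω_d ≈ 1.15 rad/s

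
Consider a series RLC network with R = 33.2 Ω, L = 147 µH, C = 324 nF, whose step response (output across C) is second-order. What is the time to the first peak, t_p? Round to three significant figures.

t_p ≈ 0.0000346 s

For a series RLC circuit (capacitor voltage as output), ω_n = 1/√(LC) = 1/√(147 µH · 324 nF) = 145000 rad/s.
ζ = (R/2)·√(C/L) = (33.2/2)·√(324 nF/147 µH) = 0.779.
The damped frequency ω_d = ω_n√(1−ζ²) = 90800 rad/s. t_p = π/ω_d = 0.0000346 s.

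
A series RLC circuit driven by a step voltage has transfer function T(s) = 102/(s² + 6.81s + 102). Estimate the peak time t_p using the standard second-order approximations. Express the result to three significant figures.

Matching coefficients with s² + 2ζω_n s + ω_n² gives ω_n² = 102 ⇒ ω_n = 10.1 rad/s, and ζ = 6.81/(2ω_n) = 0.337.
ω_d = ω_n√(1−ζ²) = 9.51 rad/s. Then t_p = π/ω_d = 0.330 s.

t_p ≈ 0.330 s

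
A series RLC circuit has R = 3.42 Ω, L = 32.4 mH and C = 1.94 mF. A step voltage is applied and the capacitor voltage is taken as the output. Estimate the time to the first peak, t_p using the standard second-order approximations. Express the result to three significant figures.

t_p ≈ 0.0274 s

For a series RLC circuit (capacitor voltage as output), ω_n = 1/√(LC) = 1/√(32.4 mH · 1.94 mF) = 126 rad/s.
ζ = (R/2)·√(C/L) = (3.42/2)·√(1.94 mF/32.4 mH) = 0.418.
The damped frequency ω_d = ω_n√(1−ζ²) = 115 rad/s. t_p = π/ω_d = 0.0274 s.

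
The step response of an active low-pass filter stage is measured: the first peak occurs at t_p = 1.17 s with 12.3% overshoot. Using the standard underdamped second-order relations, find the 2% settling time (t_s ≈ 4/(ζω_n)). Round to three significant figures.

t_s ≈ 2.23 s

ζ from %OS: ζ = |ln 0.123|/√(π²+ln²0.123) = 0.555.
t_p = π/ω_d ⇒ ω_d = 2.69 rad/s; then ω_n = ω_d/√(1−ζ²) = 3.23 rad/s.
t_s ≈ 4/(ζω_n) = 4/(0.555·3.23) = 2.23 s.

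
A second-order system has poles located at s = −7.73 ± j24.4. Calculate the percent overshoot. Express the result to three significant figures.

%OS ≈ 37.0%

The poles are at −σ ± jω_d with σ = 7.73 and ω_d = 24.4, so ω_n = √(σ²+ω_d²) = 25.6 rad/s and ζ = σ/ω_n = 0.302.
Overshoot: exp(−π·0.302/√(1−0.302²)) = 0.370, i.e. 37.0%.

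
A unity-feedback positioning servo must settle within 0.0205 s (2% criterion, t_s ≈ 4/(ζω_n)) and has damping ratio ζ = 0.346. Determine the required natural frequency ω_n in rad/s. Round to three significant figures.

Rearranging t_s ≈ 4/(ζω_n) gives ω_n = 4/(ζ·t_s) = 4/(0.346 × 0.0205) = 564 rad/s.

ω_n ≈ 564 rad/s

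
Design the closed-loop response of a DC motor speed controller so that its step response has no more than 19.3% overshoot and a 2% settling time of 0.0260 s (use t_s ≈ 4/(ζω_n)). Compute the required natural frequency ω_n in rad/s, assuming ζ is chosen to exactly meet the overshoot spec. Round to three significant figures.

Inverting the overshoot relation: ζ = |ln 0.193|/√(π² + ln²0.193) = 0.464.
Then ω_n = 4/(ζ t_s) = 4/(0.464 × 0.0260) = 332 rad/s.

ω_n ≈ 332 rad/s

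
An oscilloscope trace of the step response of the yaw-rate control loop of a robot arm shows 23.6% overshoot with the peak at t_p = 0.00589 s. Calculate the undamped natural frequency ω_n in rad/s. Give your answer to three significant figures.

ζ from %OS: ζ = |ln 0.236|/√(π²+ln²0.236) = 0.418.
From t_p = π/ω_d, ω_d = π/0.00589 = 533 rad/s, so ω_n = ω_d/√(1−ζ²) = 587 rad/s.

ω_n ≈ 587 rad/s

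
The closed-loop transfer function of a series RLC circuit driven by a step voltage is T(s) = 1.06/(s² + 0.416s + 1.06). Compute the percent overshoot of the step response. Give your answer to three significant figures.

Matching coefficients with s² + 2ζω_n s + ω_n² gives ω_n² = 1.06 ⇒ ω_n = 1.03 rad/s, and ζ = 0.416/(2ω_n) = 0.202.
Overshoot: exp(−π·0.202/√(1−0.202²)) = 0.523, i.e. 52.3%.

%OS ≈ 52.3%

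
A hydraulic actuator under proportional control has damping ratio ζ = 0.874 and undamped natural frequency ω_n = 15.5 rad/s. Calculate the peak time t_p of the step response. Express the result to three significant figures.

The damped frequency is ω_d = ω_n√(1−ζ²) = 15.5·√(1−0.764) = 7.53 rad/s.
Peak time t_p = π/ω_d = π/7.53 = 0.417 s.

t_p ≈ 0.417 s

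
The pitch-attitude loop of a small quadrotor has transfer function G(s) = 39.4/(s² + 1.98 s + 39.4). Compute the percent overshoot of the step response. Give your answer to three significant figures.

%OS ≈ 60.5%

ω_n = √39.4 = 6.28 rad/s; ζ = 1.98/(2·6.28) = 0.158.
%OS = 100·exp(−πζ/√(1−ζ²)) = 60.5%.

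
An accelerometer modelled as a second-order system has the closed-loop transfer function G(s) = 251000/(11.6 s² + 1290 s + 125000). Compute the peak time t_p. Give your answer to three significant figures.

t_p ≈ 0.0358 s

Dividing through by 11.6: denominator becomes s² + 111.2 s + 10780.
So ω_n = √10780 = 104 rad/s and ζ = 111.2/(2·104) = 0.536.
The damped frequency ω_d = ω_n√(1−ζ²) = 87.7 rad/s. t_p = π/ω_d = 0.0358 s.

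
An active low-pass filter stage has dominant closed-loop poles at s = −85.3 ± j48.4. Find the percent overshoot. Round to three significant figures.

%OS ≈ 0.394%

The poles are at −σ ± jω_d with σ = 85.3 and ω_d = 48.4, so ω_n = √(σ²+ω_d²) = 98.1 rad/s and ζ = σ/ω_n = 0.870.
%OS = 100·exp(−πζ/√(1−ζ²)) = 0.394%.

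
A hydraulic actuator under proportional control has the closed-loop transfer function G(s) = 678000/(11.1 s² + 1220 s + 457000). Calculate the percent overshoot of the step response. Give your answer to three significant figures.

Dividing through by 11.1: denominator becomes s² + 109.9 s + 41170.
So ω_n = √41170 = 203 rad/s and ζ = 109.9/(2·203) = 0.271.
%OS = 100 e^{−πζ/√(1−ζ²)} with ζ = 0.271 gives 41.3%.

%OS ≈ 41.3%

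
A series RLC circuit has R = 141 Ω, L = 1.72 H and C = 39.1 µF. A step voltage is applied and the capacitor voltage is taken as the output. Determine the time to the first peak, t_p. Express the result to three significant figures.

t_p ≈ 0.0274 s

For a series RLC circuit (capacitor voltage as output), ω_n = 1/√(LC) = 1/√(1.72 H · 39.1 µF) = 122 rad/s.
ζ = (R/2)·√(C/L) = (141/2)·√(39.1 µF/1.72 H) = 0.336.
ω_d = ω_n√(1−ζ²) = 115 rad/s. t_p = π/ω_d = 0.0274 s.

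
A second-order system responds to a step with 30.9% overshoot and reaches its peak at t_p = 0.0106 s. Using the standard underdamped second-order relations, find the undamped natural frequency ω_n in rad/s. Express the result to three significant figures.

ω_n ≈ 316 rad/s

The overshoot fixes ζ = −ln(OS)/√(π²+ln²(OS)) = 0.350.
t_p = π/ω_d ⇒ ω_d = 296 rad/s; then ω_n = ω_d/√(1−ζ²) = 316 rad/s.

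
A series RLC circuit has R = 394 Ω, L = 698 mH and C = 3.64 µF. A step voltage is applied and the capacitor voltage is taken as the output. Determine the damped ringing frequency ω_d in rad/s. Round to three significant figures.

ω_d ≈ 560 rad/s

For a series RLC circuit (capacitor voltage as output), ω_n = 1/√(LC) = 1/√(698 mH · 3.64 µF) = 627 rad/s.
ζ = (R/2)·√(C/L) = (394/2)·√(3.64 µF/698 mH) = 0.450.
ω_d = ω_n√(1−ζ²) = 560 rad/s.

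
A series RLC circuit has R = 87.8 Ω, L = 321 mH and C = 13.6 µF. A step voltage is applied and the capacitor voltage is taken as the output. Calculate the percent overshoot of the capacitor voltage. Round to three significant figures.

%OS ≈ 39.2%

For a series RLC circuit (capacitor voltage as output), ω_n = 1/√(LC) = 1/√(321 mH · 13.6 µF) = 479 rad/s.
ζ = (R/2)·√(C/L) = (87.8/2)·√(13.6 µF/321 mH) = 0.286.
%OS = 100·exp(−πζ/√(1−ζ²)) = 39.2%.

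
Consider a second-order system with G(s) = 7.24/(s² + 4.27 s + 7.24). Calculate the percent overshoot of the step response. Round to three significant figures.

Matching coefficients with s² + 2ζω_n s + ω_n² gives ω_n² = 7.24 ⇒ ω_n = 2.69 rad/s, and ζ = 4.27/(2ω_n) = 0.793.
%OS = 100 e^{−πζ/√(1−ζ²)} with ζ = 0.793 gives 1.66%.

%OS ≈ 1.66%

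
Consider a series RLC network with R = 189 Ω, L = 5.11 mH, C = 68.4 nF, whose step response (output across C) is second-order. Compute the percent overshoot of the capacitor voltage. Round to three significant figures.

For a series RLC circuit (capacitor voltage as output), ω_n = 1/√(LC) = 1/√(5.11 mH · 68.4 nF) = 53500 rad/s.
ζ = (R/2)·√(C/L) = (189/2)·√(68.4 nF/5.11 mH) = 0.346.
%OS = 100 e^{−πζ/√(1−ζ²)} with ζ = 0.346 gives 31.4%.

%OS ≈ 31.4%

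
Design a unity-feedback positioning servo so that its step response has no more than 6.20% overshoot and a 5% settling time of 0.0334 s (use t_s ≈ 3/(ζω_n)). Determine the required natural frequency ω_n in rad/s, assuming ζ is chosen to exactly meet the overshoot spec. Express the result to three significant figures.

ω_n ≈ 136 rad/s

Inverting the overshoot relation: ζ = |ln 0.0620|/√(π² + ln²0.0620) = 0.663.
From t_s ≈ 3/(ζω_n): ω_n = 3/(ζ·t_s) = 3/(0.663·0.0334) = 136 rad/s.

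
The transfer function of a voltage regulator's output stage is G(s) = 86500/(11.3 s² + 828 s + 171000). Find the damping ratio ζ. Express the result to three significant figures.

Dividing through by 11.3: denominator becomes s² + 73.27 s + 15130.
So ω_n = √15130 = 123 rad/s and ζ = 73.27/(2·123) = 0.298.

ζ ≈ 0.298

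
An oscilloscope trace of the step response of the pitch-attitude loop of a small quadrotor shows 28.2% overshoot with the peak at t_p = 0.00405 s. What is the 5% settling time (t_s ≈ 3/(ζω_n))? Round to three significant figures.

t_s ≈ 0.00960 s

From the overshoot, ζ = −ln(OS)/√(π²+ln²(OS)) = 0.374.
From t_p = π/ω_d, ω_d = π/0.00405 = 776 rad/s, so ω_n = ω_d/√(1−ζ²) = 836 rad/s.
t_s ≈ 3/(ζω_n) = 3/(0.374·836) = 0.00960 s.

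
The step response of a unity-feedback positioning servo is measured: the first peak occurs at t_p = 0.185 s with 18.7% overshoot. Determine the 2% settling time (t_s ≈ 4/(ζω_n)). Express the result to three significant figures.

ζ from %OS: ζ = |ln 0.187|/√(π²+ln²0.187) = 0.471.
From t_p = π/ω_d, ω_d = π/0.185 = 17.0 rad/s, so ω_n = ω_d/√(1−ζ²) = 19.2 rad/s.
t_s ≈ 4/(ζω_n) = 4/(0.471·19.2) = 0.441 s.

t_s ≈ 0.441 s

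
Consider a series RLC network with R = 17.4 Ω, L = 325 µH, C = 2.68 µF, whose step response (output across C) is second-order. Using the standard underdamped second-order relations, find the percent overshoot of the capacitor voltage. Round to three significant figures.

%OS ≈ 1.74%

For a series RLC circuit (capacitor voltage as output), ω_n = 1/√(LC) = 1/√(325 µH · 2.68 µF) = 33900 rad/s.
ζ = (R/2)·√(C/L) = (17.4/2)·√(2.68 µF/325 µH) = 0.790.
Overshoot: exp(−π·0.790/√(1−0.790²)) = 0.0174, i.e. 1.74%.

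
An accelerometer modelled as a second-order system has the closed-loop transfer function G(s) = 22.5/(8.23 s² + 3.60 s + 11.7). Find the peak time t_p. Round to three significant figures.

t_p ≈ 2.68 s

Dividing through by 8.23: denominator becomes s² + 0.4374 s + 1.422.
So ω_n = √1.422 = 1.19 rad/s and ζ = 0.4374/(2·1.19) = 0.183.
The damped frequency ω_d = ω_n√(1−ζ²) = 1.17 rad/s. t_p = π/ω_d = 2.68 s.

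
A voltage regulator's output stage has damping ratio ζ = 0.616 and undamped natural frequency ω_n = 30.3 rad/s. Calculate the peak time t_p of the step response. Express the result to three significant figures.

t_p ≈ 0.132 s

The damped frequency is ω_d = ω_n√(1−ζ²) = 30.3·√(1−0.379) = 23.9 rad/s.
Peak time t_p = π/ω_d = π/23.9 = 0.132 s.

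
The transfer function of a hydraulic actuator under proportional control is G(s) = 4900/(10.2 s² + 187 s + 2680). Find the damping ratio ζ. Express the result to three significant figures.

Dividing through by 10.2: denominator becomes s² + 18.33 s + 262.7.
So ω_n = √262.7 = 16.2 rad/s and ζ = 18.33/(2·16.2) = 0.566.

ζ ≈ 0.566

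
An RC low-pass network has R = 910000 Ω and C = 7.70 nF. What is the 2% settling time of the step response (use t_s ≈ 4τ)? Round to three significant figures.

τ = RC = 910000 × 7.70 nF = 0.00701 s.
t_s ≈ 4τ = 0.0280 s.

t_s ≈ 0.0280 s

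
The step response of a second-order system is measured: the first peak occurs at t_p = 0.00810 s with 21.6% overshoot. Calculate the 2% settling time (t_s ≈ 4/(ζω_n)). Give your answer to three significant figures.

The overshoot fixes ζ = −ln(OS)/√(π²+ln²(OS)) = 0.438.
From t_p = π/ω_d, ω_d = π/0.00810 = 388 rad/s, so ω_n = ω_d/√(1−ζ²) = 432 rad/s.
t_s ≈ 4/(ζω_n) = 4/(0.438·432) = 0.0211 s.

t_s ≈ 0.0211 s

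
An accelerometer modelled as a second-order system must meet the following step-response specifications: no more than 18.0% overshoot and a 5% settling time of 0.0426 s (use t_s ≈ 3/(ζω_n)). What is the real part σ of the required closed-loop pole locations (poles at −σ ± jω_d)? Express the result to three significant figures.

σ ≈ 70.4

The settling-time spec alone fixes σ = ζω_n = 3/t_s = 3/0.0426 = 70.4.
(Overshoot then fixes ζ = 0.479 and hence ω_d = σ·√(1−ζ²)/ζ = 129 rad/s.)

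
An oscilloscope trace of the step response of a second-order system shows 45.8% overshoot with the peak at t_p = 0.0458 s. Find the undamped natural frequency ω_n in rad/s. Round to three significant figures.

From the overshoot, ζ = −ln(OS)/√(π²+ln²(OS)) = 0.241.
From t_p = π/ω_d, ω_d = π/0.0458 = 68.6 rad/s, so ω_n = ω_d/√(1−ζ²) = 70.7 rad/s.

ω_n ≈ 70.7 rad/s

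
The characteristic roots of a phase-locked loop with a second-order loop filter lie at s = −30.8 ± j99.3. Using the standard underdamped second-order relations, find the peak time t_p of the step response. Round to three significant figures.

t_p ≈ 0.0316 s

t_p = π/ω_d with ω_d = 99.3 (the imaginary part), so t_p = 0.0316 s.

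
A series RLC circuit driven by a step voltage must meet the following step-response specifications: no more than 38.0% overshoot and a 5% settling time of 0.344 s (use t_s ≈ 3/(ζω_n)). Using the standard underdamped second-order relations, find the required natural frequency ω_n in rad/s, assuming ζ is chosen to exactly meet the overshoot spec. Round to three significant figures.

Inverting the overshoot relation: ζ = |ln 0.380|/√(π² + ln²0.380) = 0.294.
Then ω_n = 3/(ζ t_s) = 3/(0.294 × 0.344) = 29.6 rad/s.

ω_n ≈ 29.6 rad/s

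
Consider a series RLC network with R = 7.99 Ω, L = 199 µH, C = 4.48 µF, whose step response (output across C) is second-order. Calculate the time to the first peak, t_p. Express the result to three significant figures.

t_p ≈ 0.000117 s

For a series RLC circuit (capacitor voltage as output), ω_n = 1/√(LC) = 1/√(199 µH · 4.48 µF) = 33500 rad/s.
ζ = (R/2)·√(C/L) = (7.99/2)·√(4.48 µF/199 µH) = 0.599.
The damped frequency ω_d = ω_n√(1−ζ²) = 26800 rad/s. t_p = π/ω_d = 0.000117 s.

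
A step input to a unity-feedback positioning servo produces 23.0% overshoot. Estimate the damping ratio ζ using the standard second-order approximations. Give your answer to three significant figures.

ζ ≈ 0.424

Inverting the overshoot relation: ζ = |ln 0.230|/√(π² + ln²0.230) = 0.424.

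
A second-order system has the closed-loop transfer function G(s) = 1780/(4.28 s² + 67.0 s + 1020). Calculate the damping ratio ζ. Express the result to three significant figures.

ζ ≈ 0.507

Dividing through by 4.28: denominator becomes s² + 15.65 s + 238.3.
So ω_n = √238.3 = 15.4 rad/s and ζ = 15.65/(2·15.4) = 0.507.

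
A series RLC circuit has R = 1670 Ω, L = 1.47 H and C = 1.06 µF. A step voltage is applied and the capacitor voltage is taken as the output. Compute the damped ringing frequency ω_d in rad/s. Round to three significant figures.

For a series RLC circuit (capacitor voltage as output), ω_n = 1/√(LC) = 1/√(1.47 H · 1.06 µF) = 801 rad/s.
ζ = (R/2)·√(C/L) = (1670/2)·√(1.06 µF/1.47 H) = 0.709.
ω_d = ω_n√(1−ζ²) = 565 rad/s.

ω_d ≈ 565 rad/s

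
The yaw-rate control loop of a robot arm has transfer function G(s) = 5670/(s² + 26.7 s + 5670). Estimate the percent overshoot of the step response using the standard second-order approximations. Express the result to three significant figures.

ω_n = √5670 = 75.3 rad/s; ζ = 26.7/(2·75.3) = 0.177.
%OS = 100 e^{−πζ/√(1−ζ²)} with ζ = 0.177 gives 56.8%.

%OS ≈ 56.8%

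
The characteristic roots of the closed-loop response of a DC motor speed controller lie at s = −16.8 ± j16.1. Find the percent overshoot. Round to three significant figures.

%OS ≈ 3.77%

The poles are at −σ ± jω_d with σ = 16.8 and ω_d = 16.1, so ω_n = √(σ²+ω_d²) = 23.3 rad/s and ζ = σ/ω_n = 0.722.
Overshoot: exp(−π·0.722/√(1−0.722²)) = 0.0377, i.e. 3.77%.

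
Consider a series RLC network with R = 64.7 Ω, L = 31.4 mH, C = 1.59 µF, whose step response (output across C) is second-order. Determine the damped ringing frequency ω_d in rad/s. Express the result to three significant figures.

For a series RLC circuit (capacitor voltage as output), ω_n = 1/√(LC) = 1/√(31.4 mH · 1.59 µF) = 4480 rad/s.
ζ = (R/2)·√(C/L) = (64.7/2)·√(1.59 µF/31.4 mH) = 0.230.
The damped frequency ω_d = ω_n√(1−ζ²) = 4360 rad/s.

ω_d ≈ 4360 rad/s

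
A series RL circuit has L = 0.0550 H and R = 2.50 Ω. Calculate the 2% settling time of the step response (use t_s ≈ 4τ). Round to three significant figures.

t_s ≈ 0.0880 s

τ = L/R = 0.0550/2.50 = 0.0220 s.
t_s ≈ 4τ = 0.0880 s.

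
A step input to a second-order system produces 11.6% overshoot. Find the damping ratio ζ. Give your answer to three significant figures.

ζ ≈ 0.566

From %OS = 100·exp(−πζ/√(1−ζ²)), invert to get ζ = −ln(OS)/√(π² + ln²(OS)) with OS = 0.116.
−ln 0.116 = 2.154, so ζ = 2.154/√(π² + 4.640) = 0.566.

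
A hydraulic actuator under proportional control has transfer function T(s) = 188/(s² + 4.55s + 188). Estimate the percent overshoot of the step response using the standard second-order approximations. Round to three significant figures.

Matching coefficients with s² + 2ζω_n s + ω_n² gives ω_n² = 188 ⇒ ω_n = 13.7 rad/s, and ζ = 4.55/(2ω_n) = 0.166.
Overshoot: exp(−π·0.166/√(1−0.166²)) = 0.589, i.e. 58.9%.

%OS ≈ 58.9%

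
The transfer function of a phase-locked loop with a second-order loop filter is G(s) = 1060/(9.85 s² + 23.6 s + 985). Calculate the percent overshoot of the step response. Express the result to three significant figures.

Dividing through by 9.85: denominator becomes s² + 2.396 s + 100.0.
So ω_n = √100.0 = 10.0 rad/s and ζ = 2.396/(2·10.0) = 0.120.
%OS = 100·exp(−πζ/√(1−ζ²)) = 68.4%.

%OS ≈ 68.4%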